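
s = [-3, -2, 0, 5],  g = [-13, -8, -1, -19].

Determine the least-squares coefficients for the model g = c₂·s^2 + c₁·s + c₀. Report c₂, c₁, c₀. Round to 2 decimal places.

Forming MᵀM = [[722, 90, 38]; [90, 38, 0]; [38, 0, 4]] and Mᵀg = [-624, -40, -41]ᵀ gives MᵀM·[c₂, c₁, c₀]ᵀ = Mᵀg.
Inverting the 3×3 Gram matrix, [c₂, c₁, c₀]ᵀ = [-5311/5618, 6665/5618, -3565/2809]ᵀ.

c₂ = -0.95, c₁ = 1.19, c₀ = -1.27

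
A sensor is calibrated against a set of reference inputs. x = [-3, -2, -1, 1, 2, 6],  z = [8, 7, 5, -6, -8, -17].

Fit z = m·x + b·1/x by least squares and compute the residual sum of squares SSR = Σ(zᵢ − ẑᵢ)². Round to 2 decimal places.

With design matrix A, AᵀA = [[55, 6]; [6, 95/36]] and Aᵀz = [-167, -24]ᵀ.
Δ = 55·(95/36) − 6² = 3929/36.
m = ((-167)·(95/36) − 6·(-24))/(3929/36) = -10681/3929; b = (55·(-24) − 6·(-167))/(3929/36) = -11448/3929.
Residuals: -4427/3929, 417/3929, -2484/3929, -1445/3929, -4346/3929, -799/3929; SSR = 12104/3929.

SSR = 3.08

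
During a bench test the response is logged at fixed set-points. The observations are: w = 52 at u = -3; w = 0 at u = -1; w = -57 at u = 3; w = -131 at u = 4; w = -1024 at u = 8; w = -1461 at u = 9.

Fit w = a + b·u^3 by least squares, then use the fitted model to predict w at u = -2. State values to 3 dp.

ŵ = 13.649

Sums needed: Σ1 = 6, Σu^3 = 1304, Σu^3·u^3 = 799140.
For Mᵀw: Σw = -2621, Σu^3·w = -1600684.
So MᵀM·[a, b]ᵀ = Mᵀw: [[6, 1304]; [1304, 799140]]·[a, b]ᵀ = [-2621, -1600684]ᵀ.
Determinant 6·799140 − 1304² = 3094424.
a = ((-2621)·799140 − 1304·(-1600684))/3094424 = -1813501/773606; b = (6·(-1600684) − 1304·(-2621))/3094424 = -773290/386803.
At u = -2: ŵ = (-1813501/773606)·(1) + (-773290/386803)·(-8) = 10559139/773606.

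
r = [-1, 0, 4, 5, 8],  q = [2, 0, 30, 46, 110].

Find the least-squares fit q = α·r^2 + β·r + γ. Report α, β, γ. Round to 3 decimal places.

α = 1.582, β = 1.013, γ = 0.814

Setting ∂/∂α … = 0 gives: 4978·α + 700·β + 106·γ = 8672;  700·α + 106·β + 16·γ = 1228;  106·α + 16·β + 5·γ = 188.
Solving the 3×3 system (Gaussian elimination) gives α = 38512/24339, β = 24650/24339, γ = 6604/8113.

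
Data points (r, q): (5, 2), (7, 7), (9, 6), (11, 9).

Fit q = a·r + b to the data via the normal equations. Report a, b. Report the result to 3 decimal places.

Compute the Gram sums: Σr·r = 276, Σr = 32, Σ1 = 4.
For Mᵀq: Σr·q = 212, Σq = 24.
Normal equations: [[276, 32]; [32, 4]]·[a, b]ᵀ = [212, 24]ᵀ.
det = 276·4 − 32² = 80.
a = (212·4 − 32·24)/80 = 1; b = (276·24 − 32·212)/80 = -2.

a = 1.000, b = -2.000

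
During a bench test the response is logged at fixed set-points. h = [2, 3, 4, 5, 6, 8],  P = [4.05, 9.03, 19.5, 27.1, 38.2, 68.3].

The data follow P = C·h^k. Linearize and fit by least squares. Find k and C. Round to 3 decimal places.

k = 2.043, C = 1.007

Taking logs, ln P = k·ln h + ln C, so regress ln P on ln h.
Σln h = 8.6587, Σ(ln h)² = 13.7340, Σln P = 17.7360, Σln h·ln P = 28.1258.
Equations: 13.7340·k + 8.6587·ln C = 28.1258;  8.6587·k + 6·ln C = 17.7360.
Solving (det = 7.4309): k = 2.04342, ln C = 0.00711, so C = exp(0.00711) = 1.00713.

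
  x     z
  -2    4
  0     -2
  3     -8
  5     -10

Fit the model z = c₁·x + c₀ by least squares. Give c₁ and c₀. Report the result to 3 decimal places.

c₁ = -2.000, c₀ = -1.000

With design matrix A, AᵀA = [[38, 6]; [6, 4]] and Aᵀz = [-82, -16]ᵀ.
Determinant 38·4 − 6² = 116.
c₁ = ((-82)·4 − 6·(-16))/116 = -2; c₀ = (38·(-16) − 6·(-82))/116 = -1.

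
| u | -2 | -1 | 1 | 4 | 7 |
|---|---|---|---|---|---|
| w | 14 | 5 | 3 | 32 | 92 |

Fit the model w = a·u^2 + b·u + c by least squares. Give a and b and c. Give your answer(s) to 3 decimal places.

a = 1.969, b = -1.000, c = 3.039

The normal equations are: 2675·a + 399·b + 71·c = 5084;  399·a + 71·b + 9·c = 742;  71·a + 9·b + 5·c = 146.
Solving the 3×3 system (Gaussian elimination) gives a = 14597/7413, b = -2472/2471, c = 22531/7413.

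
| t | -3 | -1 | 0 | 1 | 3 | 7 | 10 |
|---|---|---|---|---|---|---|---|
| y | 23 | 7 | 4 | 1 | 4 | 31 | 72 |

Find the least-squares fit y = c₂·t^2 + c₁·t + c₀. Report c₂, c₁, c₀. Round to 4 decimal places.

c₂ = 1.0016, c₁ = -3.1706, c₀ = 3.8040

Normal-equation sums: Σt^2·t^2 = 12565, Σt^2·t = 1343, Σt^2 = 169, Σt·t = 169, Σt = 17, Σ1 = 7.
For Mᵀy: Σt^2·y = 8970, Σt·y = 874, Σy = 142.
So MᵀM·[c₂, c₁, c₀]ᵀ = Mᵀy: [[12565, 1343, 169]; [1343, 169, 17]; [169, 17, 7]]·[c₂, c₁, c₀]ᵀ = [8970, 874, 142]ᵀ.
Solving the 3×3 system (Gaussian elimination) gives c₂ = 41668/41601, c₁ = -131900/41601, c₀ = 52750/13867.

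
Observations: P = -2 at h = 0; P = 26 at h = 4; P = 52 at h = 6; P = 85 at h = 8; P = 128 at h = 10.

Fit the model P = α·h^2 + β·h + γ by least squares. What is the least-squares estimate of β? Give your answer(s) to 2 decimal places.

β = 2.91

AᵀA·[α, β, γ]ᵀ = AᵀP reads: 15648·α + 1792·β + 216·γ = 20528;  1792·α + 216·β + 28·γ = 2376;  216·α + 28·β + 5·γ = 289.
(Σh^2·h^2 = 15648, Σh^2·h = 1792, Σh^2 = 216, Σh·h = 216, Σh = 28, Σ1 = 5, Σh^2·P = 20528, Σh·P = 2376, ΣP = 289.)
Inverting the 3×3 Gram matrix, [α, β, γ]ᵀ = [2729/2716, 565/194, -1301/679]ᵀ.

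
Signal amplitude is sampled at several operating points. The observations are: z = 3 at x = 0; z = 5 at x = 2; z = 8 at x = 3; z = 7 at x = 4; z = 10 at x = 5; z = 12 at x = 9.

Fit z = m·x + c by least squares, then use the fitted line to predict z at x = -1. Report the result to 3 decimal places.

ẑ = 2.598

Forming MᵀM = [[135, 23]; [23, 6]] and Mᵀz = [220, 45]ᵀ gives MᵀM·[m, c]ᵀ = Mᵀz.
det = 135·6 − 23² = 281.
m = (220·6 − 23·45)/281 = 285/281; c = (135·45 − 23·220)/281 = 1015/281.
At x = -1: ẑ = (285/281)·(-1) + (1015/281)·(1) = 730/281.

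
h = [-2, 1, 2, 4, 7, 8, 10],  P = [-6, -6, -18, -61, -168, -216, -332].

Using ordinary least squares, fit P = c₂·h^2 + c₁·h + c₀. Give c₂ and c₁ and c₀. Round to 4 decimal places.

c₂ = -3.0173, c₁ = -2.9595, c₀ = -0.0138

Forming AᵀA = [[16786, 1920, 238]; [1920, 238, 30]; [238, 30, 7]] and AᵀP = [-56334, -6498, -807]ᵀ gives AᵀA·[c₂, c₁, c₀]ᵀ = AᵀP.
Inverting the 3×3 Gram matrix, [c₂, c₁, c₀]ᵀ = [-248828/82467, -3874/1309, -1135/82467]ᵀ.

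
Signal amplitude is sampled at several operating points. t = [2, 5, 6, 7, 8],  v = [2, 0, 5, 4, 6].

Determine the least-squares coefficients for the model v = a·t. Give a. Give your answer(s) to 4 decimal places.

Setting ∂/∂a … = 0 gives: 178·a = 110.
a = 110/178 = 0.617978.

a = 0.6180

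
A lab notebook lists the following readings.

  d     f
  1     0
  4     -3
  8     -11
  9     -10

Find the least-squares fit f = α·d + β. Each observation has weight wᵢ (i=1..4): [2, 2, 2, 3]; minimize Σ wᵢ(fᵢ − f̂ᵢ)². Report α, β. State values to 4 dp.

Forming MᵀWM = [[405, 53]; [53, 9]] and MᵀWf = [-470, -58]ᵀ gives MᵀWM·[α, β]ᵀ = MᵀWf.
Δ = 405·9 − 53² = 836.
α = ((-470)·9 − 53·(-58))/836 = -289/209; β = (405·(-58) − 53·(-470))/836 = 355/209.

α = -1.3828, β = 1.6986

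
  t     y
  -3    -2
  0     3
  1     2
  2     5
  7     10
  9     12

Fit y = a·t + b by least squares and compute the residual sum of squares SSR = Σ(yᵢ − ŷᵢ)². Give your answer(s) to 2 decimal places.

SSR = 3.21

Forming XᵀX = [[144, 16]; [16, 6]] and Xᵀy = [196, 30]ᵀ gives XᵀX·[a, b]ᵀ = Xᵀy.
det = 144·6 − 16² = 608.
a = (196·6 − 16·30)/608 = 87/76; b = (144·30 − 16·196)/608 = 37/19.
Residuals: -39/76, 20/19, -83/76, 29/38, 3/76, -1/4; SSR = 61/19.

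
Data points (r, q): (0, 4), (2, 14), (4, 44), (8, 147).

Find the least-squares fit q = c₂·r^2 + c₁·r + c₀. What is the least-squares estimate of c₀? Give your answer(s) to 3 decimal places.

AᵀA·[c₂, c₁, c₀]ᵀ = Aᵀq reads: 4368·c₂ + 584·c₁ + 84·c₀ = 10168;  584·c₂ + 84·c₁ + 14·c₀ = 1380;  84·c₂ + 14·c₁ + 4·c₀ = 209.
(Σr^2·r^2 = 4368, Σr^2·r = 584, Σr^2 = 84, Σr·r = 84, Σr = 14, Σ1 = 4, Σr^2·q = 10168, Σr·q = 1380, Σq = 209.)
Solving the 3×3 system (Gaussian elimination) gives c₂ = 355/176, c₁ = 799/440, c₀ = 389/110.

c₀ = 3.536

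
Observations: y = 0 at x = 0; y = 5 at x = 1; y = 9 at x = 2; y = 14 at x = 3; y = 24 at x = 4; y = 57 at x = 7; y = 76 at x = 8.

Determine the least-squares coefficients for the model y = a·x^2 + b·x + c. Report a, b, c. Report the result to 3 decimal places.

Forming MᵀM = [[6851, 955, 143]; [955, 143, 25]; [143, 25, 7]] and Mᵀy = [8208, 1168, 185]ᵀ gives MᵀM·[a, b, c]ᵀ = Mᵀy.
Solving the 3×3 system (Gaussian elimination) gives a = 43769/47922, b = 90557/47922, c = 8159/7987.

a = 0.913, b = 1.890, c = 1.022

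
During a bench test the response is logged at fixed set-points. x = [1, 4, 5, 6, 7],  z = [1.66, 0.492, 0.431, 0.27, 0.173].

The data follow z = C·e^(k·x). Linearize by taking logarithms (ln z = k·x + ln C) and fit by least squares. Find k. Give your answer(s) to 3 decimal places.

k = -0.367

Taking logs, ln z = k·x + ln C, so regress ln z on x.
Sums: Σx = 23.0000, Σ(x)² = 127.0000, Σln z = -4.1079, Σx·ln z = -26.6758.
Normal system: [[127.0000, 23.0000]; [23.0000, 5]]·[k, ln C]ᵀ = [-26.6758, -4.1079]ᵀ.
Slope k = (n·Σx·ln z − Σx·Σln z)/(n·Σ(x)² − (Σx)²) = (5·-26.6758 − 23.0000·-4.1079)/106.0000 = -0.36695; ln C = (Σln z − k·Σx)/n = 0.86641.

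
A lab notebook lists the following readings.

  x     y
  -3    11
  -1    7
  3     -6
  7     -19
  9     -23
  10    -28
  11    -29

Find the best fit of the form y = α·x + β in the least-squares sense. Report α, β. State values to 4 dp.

The normal equations are: 370·α + 36·β = -997;  36·α + 7·β = -87.
(Σx·x = 370, Σx = 36, Σ1 = 7, Σx·y = -997, Σy = -87.)
Eliminating β: 7·(row 1) − 36·(row 2) gives 1294·α = 7·(-997) − 36·(-87) = -3847, so α = -3847/1294.
Then β = ((-87) − 36·(-3847/1294))/7 = 1851/647.

α = -2.9730, β = 2.8609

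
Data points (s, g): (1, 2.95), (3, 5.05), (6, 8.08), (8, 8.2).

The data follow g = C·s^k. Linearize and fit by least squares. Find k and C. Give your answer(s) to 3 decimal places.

Linearized form: ln g = k·ln s + ln C. From the 4 transformed points,
Sums: Σln s = 4.9698, Σ(ln s)² = 8.7414, Σln g = 6.8947, Σln s·ln g = 9.8982.
Normal system: [[8.7414, 4.9698]; [4.9698, 4]]·[k, ln C]ᵀ = [9.8982, 6.8947]ᵀ.
Solving (det = 10.2667): k = 0.51889, ln C = 1.07898, so C = exp(1.07898) = 2.94168.

k = 0.519, C = 2.942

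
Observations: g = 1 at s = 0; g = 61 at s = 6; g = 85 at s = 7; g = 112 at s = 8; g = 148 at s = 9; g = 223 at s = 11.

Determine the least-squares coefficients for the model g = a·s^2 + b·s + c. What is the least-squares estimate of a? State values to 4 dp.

From the data, Σs^2·s^2 = 28995, Σs^2·s = 3131, Σs^2 = 351, Σs·s = 351, Σs = 41, Σ1 = 6.
For Xᵀg: Σs^2·g = 52500, Σs·g = 5642, Σg = 630.
XᵀX·[a, b, c]ᵀ = Xᵀg becomes [[28995, 3131, 351]; [3131, 351, 41]; [351, 41, 6]]·[a, b, c]ᵀ = [52500, 5642, 630]ᵀ.
Row-reducing yields a = 25767/12560, b = -146937/62800, c = 30611/31400.

a = 2.0515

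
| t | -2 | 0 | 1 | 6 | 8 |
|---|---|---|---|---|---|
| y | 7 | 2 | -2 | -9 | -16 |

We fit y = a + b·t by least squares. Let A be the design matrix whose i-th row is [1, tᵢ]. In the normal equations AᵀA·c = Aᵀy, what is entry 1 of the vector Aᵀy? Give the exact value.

-18

Entry 1 ↔ basis 1, so (Aᵀy)_{1} = Σᵢ yᵢ = (1)·(7) + (1)·(2) + (1)·(-2) + (1)·(-9) + (1)·(-16) = -18.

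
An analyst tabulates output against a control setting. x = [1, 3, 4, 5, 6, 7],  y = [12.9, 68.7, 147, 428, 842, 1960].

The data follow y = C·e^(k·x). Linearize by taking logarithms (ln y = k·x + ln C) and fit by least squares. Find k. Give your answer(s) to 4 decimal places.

k = 0.8423

Linearized form: ln y = k·x + ln C. From the 6 transformed points,
Σx = 26.0000, Σ(x)² = 136.0000, Σln y = 32.1530, Σx·ln y = 158.9834.
Normal system: [[136.0000, 26.0000]; [26.0000, 6]]·[k, ln C]ᵀ = [158.9834, 32.1530]ᵀ.
Solving (det = 140.0000): k = 0.84230, ln C = 1.70887.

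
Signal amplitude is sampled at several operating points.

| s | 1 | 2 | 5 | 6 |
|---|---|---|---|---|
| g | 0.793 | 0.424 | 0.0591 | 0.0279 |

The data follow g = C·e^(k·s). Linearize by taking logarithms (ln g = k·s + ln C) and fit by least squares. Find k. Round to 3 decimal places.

k = -0.666

With ln gᵢ as the transformed response and sᵢ as the regressor:
XᵀX = [[66.0000, 14.0000]; [14.0000, 4]], rhs = [-37.5654, -7.4976]ᵀ  (here Σs = 14.0000, Σ(s)² = 66.0000, Σln g = -7.4976, Σs·ln g = -37.5654).
Solving (det = 68.0000): k = -0.66610, ln C = 0.45696.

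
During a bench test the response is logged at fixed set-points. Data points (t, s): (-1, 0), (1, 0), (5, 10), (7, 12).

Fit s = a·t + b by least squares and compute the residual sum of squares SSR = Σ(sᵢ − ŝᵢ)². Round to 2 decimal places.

Setting ∂/∂a … = 0 gives: 76·a + 12·b = 134;  12·a + 4·b = 22.
det = 76·4 − 12² = 160.
a = (134·4 − 12·22)/160 = 17/10; b = (76·22 − 12·134)/160 = 2/5.
Residuals: 13/10, -21/10, 11/10, -3/10; SSR = 37/5.

SSR = 7.40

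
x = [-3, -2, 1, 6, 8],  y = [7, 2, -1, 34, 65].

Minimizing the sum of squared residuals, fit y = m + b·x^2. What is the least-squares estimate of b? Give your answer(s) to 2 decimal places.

AᵀA·[m, b]ᵀ = Aᵀy reads: 5·m + 114·b = 107;  114·m + 5490·b = 5454.
Determinant 5·5490 − 114² = 14454.
m = (107·5490 − 114·5454)/14454 = -1907/803; b = (5·5454 − 114·107)/14454 = 2512/2409.

b = 1.04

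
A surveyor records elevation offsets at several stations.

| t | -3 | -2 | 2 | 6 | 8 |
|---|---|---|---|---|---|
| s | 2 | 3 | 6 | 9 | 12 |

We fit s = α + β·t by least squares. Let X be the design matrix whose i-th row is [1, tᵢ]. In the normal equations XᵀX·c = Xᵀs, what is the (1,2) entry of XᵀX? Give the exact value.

Row 1 ↔ basis 1, column 2 ↔ basis t, so (XᵀX)_{1,2} = Σᵢ t = (1)·(-3) + (1)·(-2) + (1)·(2) + (1)·(6) + (1)·(8) = 11.

11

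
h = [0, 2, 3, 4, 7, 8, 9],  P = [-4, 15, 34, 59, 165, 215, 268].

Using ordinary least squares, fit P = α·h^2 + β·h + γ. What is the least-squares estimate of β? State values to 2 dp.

Compute the Gram sums: Σh^2·h^2 = 13411, Σh^2·h = 1683, Σh^2 = 223, Σh·h = 223, Σh = 33, Σ1 = 7.
Right-hand side: Σh^2·P = 44863, Σh·P = 5655, ΣP = 752.
XᵀX·[α, β, γ]ᵀ = XᵀP becomes [[13411, 1683, 223]; [1683, 223, 33]; [223, 33, 7]]·[α, β, γ]ᵀ = [44863, 5655, 752]ᵀ.
Inverting the 3×3 Gram matrix, [α, β, γ]ᵀ = [269023/91698, 116291/30566, -182003/45849]ᵀ.

β = 3.80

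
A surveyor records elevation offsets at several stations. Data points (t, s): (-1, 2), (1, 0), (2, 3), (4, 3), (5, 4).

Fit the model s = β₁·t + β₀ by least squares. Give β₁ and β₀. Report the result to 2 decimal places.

Normal-equation sums: Σt·t = 47, Σt = 11, Σ1 = 5.
Right-hand side: Σt·s = 36, Σs = 12.
XᵀX·[β₁, β₀]ᵀ = Xᵀs becomes [[47, 11]; [11, 5]]·[β₁, β₀]ᵀ = [36, 12]ᵀ.
Δ = 47·5 − 11² = 114.
β₁ = (36·5 − 11·12)/114 = 8/19; β₀ = (47·12 − 11·36)/114 = 28/19.

β₁ = 0.42, β₀ = 1.47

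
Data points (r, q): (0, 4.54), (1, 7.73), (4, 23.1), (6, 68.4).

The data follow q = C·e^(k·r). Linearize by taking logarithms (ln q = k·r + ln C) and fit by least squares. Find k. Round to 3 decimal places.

Let Y = ln q. Fitting Y = k·r + ln C by least squares:
XᵀX = [[53.0000, 11.0000]; [11.0000, 4]], rhs = [39.9567, 10.9232]ᵀ  (here Σr = 11.0000, Σ(r)² = 53.0000, Σln q = 10.9232, Σr·ln q = 39.9567).
Slope k = (n·Σr·ln q − Σr·Σln q)/(n·Σ(r)² − (Σr)²) = (4·39.9567 − 11.0000·10.9232)/91.0000 = 0.43595; ln C = (Σln q − k·Σr)/n = 1.53196.

k = 0.436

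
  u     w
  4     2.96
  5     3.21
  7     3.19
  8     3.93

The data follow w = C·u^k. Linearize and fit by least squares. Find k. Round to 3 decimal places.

Let Y = ln w. Fitting Y = k·ln u + ln C by least squares:
AᵀA = [[12.6227, 7.0211]; [7.0211, 4]], rhs = [8.4847, 4.7801]ᵀ  (here Σln u = 7.0211, Σ(ln u)² = 12.6227, Σln w = 4.7801, Σln u·ln w = 8.4847).
Solving (det = 1.1954): k = 0.31565, ln C = 0.64099.

k = 0.316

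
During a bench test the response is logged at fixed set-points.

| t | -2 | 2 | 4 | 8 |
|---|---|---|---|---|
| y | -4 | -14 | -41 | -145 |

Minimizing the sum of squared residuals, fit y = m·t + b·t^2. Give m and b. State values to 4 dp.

m = -2.3602, b = -1.9727

Sums needed: Σt·t = 88, Σt·t^2 = 576, Σt^2·t^2 = 4384.
For Xᵀy: Σt·y = -1344, Σt^2·y = -10008.
Normal equations: [[88, 576]; [576, 4384]]·[m, b]ᵀ = [-1344, -10008]ᵀ.
det = 88·4384 − 576² = 54016.
m = ((-1344)·4384 − 576·(-10008))/54016 = -498/211; b = (88·(-10008) − 576·(-1344))/54016 = -1665/844.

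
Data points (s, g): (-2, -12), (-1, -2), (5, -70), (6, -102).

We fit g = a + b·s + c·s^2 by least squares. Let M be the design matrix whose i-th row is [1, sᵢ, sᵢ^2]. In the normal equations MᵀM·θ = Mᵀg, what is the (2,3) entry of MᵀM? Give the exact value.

332

Row 2 ↔ basis s, column 3 ↔ basis s^2, so (MᵀM)_{2,3} = Σᵢ (s)·(s^2) = (-2)·(4) + (-1)·(1) + (5)·(25) + (6)·(36) = 332.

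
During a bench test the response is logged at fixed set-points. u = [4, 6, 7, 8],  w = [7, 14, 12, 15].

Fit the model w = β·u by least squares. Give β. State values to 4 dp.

β = 1.9152

The normal system XᵀX·[β]ᵀ = Xᵀw is [[165]]·[β]ᵀ = [316]ᵀ.
Hence β = 316 / 165 ≈ 1.91515.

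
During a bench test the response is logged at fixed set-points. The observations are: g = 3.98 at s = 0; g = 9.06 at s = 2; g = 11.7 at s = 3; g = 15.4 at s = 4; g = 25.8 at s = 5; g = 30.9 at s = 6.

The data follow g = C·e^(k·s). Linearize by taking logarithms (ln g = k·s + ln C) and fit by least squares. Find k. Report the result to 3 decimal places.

k = 0.344

Let Y = ln g. Fitting Y = k·s + ln C by least squares:
Sums: Σs = 20.0000, Σ(s)² = 90.0000, Σln g = 15.4602, Σs·ln g = 59.5604.
Normal system: [[90.0000, 20.0000]; [20.0000, 6]]·[k, ln C]ᵀ = [59.5604, 15.4602]ᵀ.
Δ = 90.0000·6 − (20.0000)² = 140.0000; k = (59.5604·6 − 20.0000·15.4602)/140.0000 = 0.34398, ln C = (90.0000·15.4602 − 20.0000·59.5604)/140.0000 = 1.43010.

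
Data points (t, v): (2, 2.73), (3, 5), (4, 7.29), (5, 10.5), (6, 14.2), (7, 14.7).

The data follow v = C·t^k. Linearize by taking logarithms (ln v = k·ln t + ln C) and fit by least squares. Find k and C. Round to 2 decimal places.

Let Y = ln v. Fitting Y = k·ln t + ln C by least squares:
Σln t = 8.5252, Σ(ln t)² = 13.1965, Σln v = 12.2927, Σln t·ln v = 18.9868.
Normal system: [[13.1965, 8.5252]; [8.5252, 6]]·[k, ln C]ᵀ = [18.9868, 12.2927]ᵀ.
Slope k = (n·Σln t·ln v − Σln t·Σln v)/(n·Σ(ln t)² − (Σln t)²) = (6·18.9868 − 8.5252·12.2927)/6.5005 = 1.40354; ln C = (Σln v − k·Σln t)/n = 0.05455, so C = exp(0.05455) = 1.05607.

k = 1.40, C = 1.06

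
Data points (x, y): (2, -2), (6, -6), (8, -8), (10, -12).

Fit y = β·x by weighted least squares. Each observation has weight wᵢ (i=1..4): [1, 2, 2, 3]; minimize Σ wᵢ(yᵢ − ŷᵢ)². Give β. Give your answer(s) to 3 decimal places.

From the data, Σwᵢ·x·x = 504.
For AᵀWy: Σwᵢ·x·y = -564.
So AᵀWA·[β]ᵀ = AᵀWy: [[504]]·[β]ᵀ = [-564]ᵀ.
β = (-564)/504 = -1.11905.

β = -1.119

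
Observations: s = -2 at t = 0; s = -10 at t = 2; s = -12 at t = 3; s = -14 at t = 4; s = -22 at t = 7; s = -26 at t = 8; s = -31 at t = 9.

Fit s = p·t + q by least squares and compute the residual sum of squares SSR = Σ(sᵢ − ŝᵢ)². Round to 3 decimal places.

SSR = 7.703

AᵀA·[p, q]ᵀ = Aᵀs reads: 223·p + 33·q = -753;  33·p + 7·q = -117.
det = 223·7 − 33² = 472.
p = ((-753)·7 − 33·(-117))/472 = -705/236; q = (223·(-117) − 33·(-753))/472 = -621/236.
Residuals: 149/236, -329/236, -24/59, 137/236, 91/59, 125/236, -175/118; SSR = 909/118.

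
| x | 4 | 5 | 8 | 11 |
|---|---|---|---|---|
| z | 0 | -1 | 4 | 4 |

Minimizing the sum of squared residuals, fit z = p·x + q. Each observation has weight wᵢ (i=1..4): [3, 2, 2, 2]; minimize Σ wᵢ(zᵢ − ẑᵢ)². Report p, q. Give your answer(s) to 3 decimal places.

The normal system AᵀWA·[p, q]ᵀ = AᵀWz is [[468, 60]; [60, 9]]·[p, q]ᵀ = [142, 14]ᵀ.
Δ = 468·9 − 60² = 612.
p = (142·9 − 60·14)/612 = 73/102; q = (468·14 − 60·142)/612 = -164/51.

p = 0.716, q = -3.216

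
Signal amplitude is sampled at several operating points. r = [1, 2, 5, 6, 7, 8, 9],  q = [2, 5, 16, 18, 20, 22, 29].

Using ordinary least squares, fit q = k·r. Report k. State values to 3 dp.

k = 2.988

From the data, Σr·r = 260.
Right-hand side: Σr·q = 777.
XᵀX·[k]ᵀ = Xᵀq becomes [[260]]·[k]ᵀ = [777]ᵀ.
k = 777/260 = 2.98846.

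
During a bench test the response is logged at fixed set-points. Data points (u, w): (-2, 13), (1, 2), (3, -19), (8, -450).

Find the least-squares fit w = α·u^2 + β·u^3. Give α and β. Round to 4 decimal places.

α = 1.0275, β = -1.0075

With design matrix M, MᵀM = [[4194, 32980]; [32980, 262938]] and Mᵀw = [-28917, -231015]ᵀ.
Eliminating β: 262938·(row 1) − 32980·(row 2) gives 15081572·α = 262938·(-28917) − 32980·(-231015) = 15496554, so α = 7748277/7540786.
Then β = ((-231015) − 32980·(7748277/7540786))/262938 = -7597125/7540786.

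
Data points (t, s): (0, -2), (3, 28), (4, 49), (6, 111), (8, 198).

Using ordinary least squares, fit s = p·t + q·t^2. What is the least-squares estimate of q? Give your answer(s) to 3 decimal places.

With design matrix M, MᵀM = [[125, 819]; [819, 5729]] and Mᵀs = [2530, 17704]ᵀ.
Determinant 125·5729 − 819² = 45364.
p = (2530·5729 − 819·17704)/45364 = -2603/22682; q = (125·17704 − 819·2530)/45364 = 70465/22682.

q = 3.107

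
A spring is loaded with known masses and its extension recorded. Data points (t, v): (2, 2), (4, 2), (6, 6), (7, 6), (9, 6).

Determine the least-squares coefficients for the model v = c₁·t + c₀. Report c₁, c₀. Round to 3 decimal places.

c₁ = 0.712, c₀ = 0.411

AᵀA·[c₁, c₀]ᵀ = Aᵀv reads: 186·c₁ + 28·c₀ = 144;  28·c₁ + 5·c₀ = 22.
Determinant 186·5 − 28² = 146.
c₁ = (144·5 − 28·22)/146 = 52/73; c₀ = (186·22 − 28·144)/146 = 30/73.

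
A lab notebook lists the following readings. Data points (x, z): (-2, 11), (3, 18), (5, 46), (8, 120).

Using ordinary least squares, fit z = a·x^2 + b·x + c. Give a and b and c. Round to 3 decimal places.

a = 1.924, b = -0.673, c = 2.052

Sums needed: Σx^2·x^2 = 4818, Σx^2·x = 656, Σx^2 = 102, Σx·x = 102, Σx = 14, Σ1 = 4.
Right-hand side: Σx^2·z = 9036, Σx·z = 1222, Σz = 195.
Normal equations: [[4818, 656, 102]; [656, 102, 14]; [102, 14, 4]]·[a, b, c]ᵀ = [9036, 1222, 195]ᵀ.
Solving the 3×3 system (Gaussian elimination) gives a = 10811/5620, b = -3783/5620, c = 2307/1124.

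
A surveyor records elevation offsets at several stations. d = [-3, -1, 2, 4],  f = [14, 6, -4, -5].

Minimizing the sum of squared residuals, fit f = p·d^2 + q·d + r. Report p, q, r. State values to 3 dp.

p = 0.350, q = -3.160, r = 1.705

Sums needed: Σd^2·d^2 = 354, Σd^2·d = 44, Σd^2 = 30, Σd·d = 30, Σd = 2, Σ1 = 4.
Right-hand side: Σd^2·f = 36, Σd·f = -76, Σf = 11.
So AᵀA·[p, q, r]ᵀ = Aᵀf: [[354, 44, 30]; [44, 30, 2]; [30, 2, 4]]·[p, q, r]ᵀ = [36, -76, 11]ᵀ.
Solving the 3×3 system (Gaussian elimination) gives p = 7/20, q = -1833/580, r = 989/580.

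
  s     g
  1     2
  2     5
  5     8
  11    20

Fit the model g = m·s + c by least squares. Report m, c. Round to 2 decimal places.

The normal system MᵀM·[m, c]ᵀ = Mᵀg is [[151, 19]; [19, 4]]·[m, c]ᵀ = [272, 35]ᵀ.
det = 151·4 − 19² = 243.
m = (272·4 − 19·35)/243 = 47/27; c = (151·35 − 19·272)/243 = 13/27.

m = 1.74, c = 0.48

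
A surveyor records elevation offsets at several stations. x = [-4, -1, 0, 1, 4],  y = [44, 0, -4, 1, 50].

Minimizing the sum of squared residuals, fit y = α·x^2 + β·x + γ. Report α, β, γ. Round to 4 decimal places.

With design matrix M, MᵀM = [[514, 0, 34]; [0, 34, 0]; [34, 0, 5]] and Mᵀy = [1505, 25, 91]ᵀ.
Solving the 3×3 system (Gaussian elimination) gives α = 633/202, β = 25/34, γ = -314/101.

α = 3.1337, β = 0.7353, γ = -3.1089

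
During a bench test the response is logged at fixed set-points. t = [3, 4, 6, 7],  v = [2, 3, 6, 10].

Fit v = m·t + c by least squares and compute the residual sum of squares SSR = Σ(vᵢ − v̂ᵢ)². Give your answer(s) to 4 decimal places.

SSR = 2.6500

The normal equations are: 110·m + 20·c = 124;  20·m + 4·c = 21.
Δ = 110·4 − 20² = 40.
m = (124·4 − 20·21)/40 = 19/10; c = (110·21 − 20·124)/40 = -17/4.
Residuals: 11/20, -7/20, -23/20, 19/20; SSR = 53/20.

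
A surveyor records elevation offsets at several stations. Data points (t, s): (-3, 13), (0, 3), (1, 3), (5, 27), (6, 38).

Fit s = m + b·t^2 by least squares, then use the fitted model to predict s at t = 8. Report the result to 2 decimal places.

ŝ = 65.37

Setting ∂/∂m … = 0 gives: 5·m + 71·b = 84;  71·m + 2003·b = 2163.
Determinant 5·2003 − 71² = 4974.
m = (84·2003 − 71·2163)/4974 = 4893/1658; b = (5·2163 − 71·84)/4974 = 1617/1658.
At t = 8: ŝ = (4893/1658)·(1) + (1617/1658)·(64) = 108381/1658.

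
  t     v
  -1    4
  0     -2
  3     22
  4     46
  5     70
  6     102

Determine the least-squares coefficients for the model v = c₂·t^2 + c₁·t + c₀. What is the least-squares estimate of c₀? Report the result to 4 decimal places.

The normal system XᵀX·[c₂, c₁, c₀]ᵀ = Xᵀv is [[2259, 431, 87]; [431, 87, 17]; [87, 17, 6]]·[c₂, c₁, c₀]ᵀ = [6360, 1208, 242]ᵀ.
Row-reducing yields c₂ = 21515/7044, c₁ = -2491/2348, c₀ = -3343/3522.

c₀ = -0.9492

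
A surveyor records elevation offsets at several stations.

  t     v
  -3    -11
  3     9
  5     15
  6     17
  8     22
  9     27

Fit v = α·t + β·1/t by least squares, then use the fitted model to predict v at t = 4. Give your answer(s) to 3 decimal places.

Forming MᵀM = [[224, 6]; [6, 41209/129600]] and Mᵀv = [656, 73/4]ᵀ gives MᵀM·[α, β]ᵀ = Mᵀv.
Δ = 224·(41209/129600) − 6² = 142663/4050.
α = (656·(41209/129600) − 6·(73/4))/(142663/4050) = 802619/285326; β = (224·(73/4) − 6·656)/(142663/4050) = 615600/142663.
At t = 4: v̂ = (802619/285326)·(4) + (615600/142663)·(1/4) = 1759138/142663.

v̂ = 12.331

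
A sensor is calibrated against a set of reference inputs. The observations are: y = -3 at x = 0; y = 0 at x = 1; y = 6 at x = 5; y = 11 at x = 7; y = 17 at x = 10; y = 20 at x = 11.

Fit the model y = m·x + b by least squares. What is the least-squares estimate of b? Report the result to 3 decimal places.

The normal system MᵀM·[m, b]ᵀ = Mᵀy is [[296, 34]; [34, 6]]·[m, b]ᵀ = [497, 51]ᵀ.
Δ = 296·6 − 34² = 620.
m = (497·6 − 34·51)/620 = 312/155; b = (296·51 − 34·497)/620 = -901/310.

b = -2.906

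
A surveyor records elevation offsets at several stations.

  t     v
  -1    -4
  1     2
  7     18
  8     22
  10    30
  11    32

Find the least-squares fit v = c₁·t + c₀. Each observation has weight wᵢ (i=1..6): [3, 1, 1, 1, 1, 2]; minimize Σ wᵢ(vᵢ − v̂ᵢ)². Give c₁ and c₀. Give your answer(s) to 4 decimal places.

The normal equations are: 459·c₁ + 45·c₀ = 1320;  45·c₁ + 9·c₀ = 124.
Eliminating c₀: 9·(row 1) − 45·(row 2) gives 2106·c₁ = 9·1320 − 45·124 = 6300, so c₁ = 350/117.
Then c₀ = (124 − 45·(350/117))/9 = -46/39.

c₁ = 2.9915, c₀ = -1.1795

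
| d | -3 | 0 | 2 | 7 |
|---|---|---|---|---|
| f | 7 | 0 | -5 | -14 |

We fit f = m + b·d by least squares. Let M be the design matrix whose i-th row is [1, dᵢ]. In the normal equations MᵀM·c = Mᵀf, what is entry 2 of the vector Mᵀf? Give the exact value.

-129

Entry 2 ↔ basis d, so (Mᵀf)_{2} = Σᵢ (d)·fᵢ = (-3)·(7) + (0)·(0) + (2)·(-5) + (7)·(-14) = -129.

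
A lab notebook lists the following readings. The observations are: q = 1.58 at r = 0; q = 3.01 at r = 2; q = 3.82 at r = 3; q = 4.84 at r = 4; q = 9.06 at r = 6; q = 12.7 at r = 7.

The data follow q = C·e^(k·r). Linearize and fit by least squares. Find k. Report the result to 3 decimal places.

Linearized form: ln q = k·r + ln C. From the 6 transformed points,
Σr = 22.0000, Σ(r)² = 114.0000, Σln q = 9.2220, Σr·ln q = 43.5467.
Equations: 114.0000·k + 22.0000·ln C = 43.5467;  22.0000·k + 6·ln C = 9.2220.
Slope k = (n·Σr·ln q − Σr·Σln q)/(n·Σ(r)² − (Σr)²) = (6·43.5467 − 22.0000·9.2220)/200.0000 = 0.29198; ln C = (Σln q − k·Σr)/n = 0.46640.

k = 0.292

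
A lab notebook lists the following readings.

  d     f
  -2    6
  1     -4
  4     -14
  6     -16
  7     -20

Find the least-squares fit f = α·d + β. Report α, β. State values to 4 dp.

Sums needed: Σd·d = 106, Σd = 16, Σ1 = 5.
Moment sums: Σd·f = -308, Σf = -48.
So XᵀX·[α, β]ᵀ = Xᵀf: [[106, 16]; [16, 5]]·[α, β]ᵀ = [-308, -48]ᵀ.
Determinant 106·5 − 16² = 274.
α = ((-308)·5 − 16·(-48))/274 = -386/137; β = (106·(-48) − 16·(-308))/274 = -80/137.

α = -2.8175, β = -0.5839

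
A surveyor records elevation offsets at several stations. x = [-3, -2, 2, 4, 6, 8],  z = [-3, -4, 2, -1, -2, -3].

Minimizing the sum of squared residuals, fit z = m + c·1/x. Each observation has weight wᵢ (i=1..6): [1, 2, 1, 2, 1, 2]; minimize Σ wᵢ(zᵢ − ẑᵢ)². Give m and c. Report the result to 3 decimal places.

m = -2.152, c = 4.397

The normal equations are: 9·m + (1/12)·c = -19;  (1/12)·m + (301/288)·c = 53/12.
(Σwᵢ·1 = 9, Σwᵢ·1/x = 1/12, Σwᵢ·1/x·1/x = 301/288, Σwᵢ·z = -19, Σwᵢ·1/x·z = 53/12.)
det = 9·(301/288) − (1/12)² = 2707/288.
m = ((-19)·(301/288) − (1/12)·(53/12))/(2707/288) = -5825/2707; c = (9·(53/12) − (1/12)·(-19))/(2707/288) = 11904/2707.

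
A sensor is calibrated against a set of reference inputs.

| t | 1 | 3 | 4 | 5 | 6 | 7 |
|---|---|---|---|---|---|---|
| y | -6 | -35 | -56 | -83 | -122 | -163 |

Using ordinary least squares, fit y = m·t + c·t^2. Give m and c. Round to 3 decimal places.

m = -1.978, c = -3.033

With design matrix A, AᵀA = [[136, 776]; [776, 4660]] and Aᵀy = [-2623, -15671]ᵀ.
Δ = 136·4660 − 776² = 31584.
m = ((-2623)·4660 − 776·(-15671))/31584 = -5207/2632; c = (136·(-15671) − 776·(-2623))/31584 = -998/329.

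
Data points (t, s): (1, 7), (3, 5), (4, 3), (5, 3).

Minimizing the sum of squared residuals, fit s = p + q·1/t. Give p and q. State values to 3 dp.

p = 2.378, q = 4.759

The normal equations are: 4·p + (107/60)·q = 18;  (107/60)·p + (4369/3600)·q = 601/60.
Determinant 4·(4369/3600) − (107/60)² = 2009/1200.
p = (18·(4369/3600) − (107/60)·(601/60))/(2009/1200) = 14335/6027; q = (4·(601/60) − (107/60)·18)/(2009/1200) = 9560/2009.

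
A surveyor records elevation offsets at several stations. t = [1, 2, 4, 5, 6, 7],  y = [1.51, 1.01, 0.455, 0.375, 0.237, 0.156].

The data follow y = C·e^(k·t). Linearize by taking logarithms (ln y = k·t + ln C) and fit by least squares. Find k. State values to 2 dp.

Linearized form: ln y = k·t + ln C. From the 6 transformed points,
Sums: Σt = 25.0000, Σ(t)² = 131.0000, Σln y = -4.6438, Σt·ln y = -29.2654.
Normal system: [[131.0000, 25.0000]; [25.0000, 6]]·[k, ln C]ᵀ = [-29.2654, -4.6438]ᵀ.
Slope k = (n·Σt·ln y − Σt·Σln y)/(n·Σ(t)² − (Σt)²) = (6·-29.2654 − 25.0000·-4.6438)/161.0000 = -0.36955; ln C = (Σln y − k·Σt)/n = 0.76581.

k = -0.37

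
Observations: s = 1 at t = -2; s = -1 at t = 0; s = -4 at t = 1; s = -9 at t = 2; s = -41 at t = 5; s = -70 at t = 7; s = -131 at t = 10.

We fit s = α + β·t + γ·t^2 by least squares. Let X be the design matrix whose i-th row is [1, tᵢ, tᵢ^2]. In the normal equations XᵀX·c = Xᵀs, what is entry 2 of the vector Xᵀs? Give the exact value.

Entry 2 ↔ basis t, so (Xᵀs)_{2} = Σᵢ (t)·sᵢ = (-2)·(1) + (0)·(-1) + (1)·(-4) + (2)·(-9) + (5)·(-41) + (7)·(-70) + (10)·(-131) = -2029.

-2029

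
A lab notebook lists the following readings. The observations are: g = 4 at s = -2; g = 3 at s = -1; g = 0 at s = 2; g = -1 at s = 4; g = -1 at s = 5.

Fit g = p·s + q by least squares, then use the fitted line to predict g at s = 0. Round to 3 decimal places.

ĝ = 2.204

The normal equations are: 50·p + 8·q = -20;  8·p + 5·q = 5.
(Σs·s = 50, Σs = 8, Σ1 = 5, Σs·g = -20, Σg = 5.)
Determinant 50·5 − 8² = 186.
p = ((-20)·5 − 8·5)/186 = -70/93; q = (50·5 − 8·(-20))/186 = 205/93.
At s = 0: ĝ = (-70/93)·(0) + (205/93)·(1) = 205/93.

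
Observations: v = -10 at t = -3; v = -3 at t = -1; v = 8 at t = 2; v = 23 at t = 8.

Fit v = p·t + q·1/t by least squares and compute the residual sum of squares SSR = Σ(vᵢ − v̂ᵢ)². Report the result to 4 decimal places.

Compute the Gram sums: Σt·t = 78, Σt·1/t = 4, Σ1/t·1/t = 793/576.
For Mᵀv: Σt·v = 233, Σ1/t·v = 317/24.
Normal equations: [[78, 4]; [4, 793/576]]·[p, q]ᵀ = [233, 317/24]ᵀ.
Determinant 78·(793/576) − 4² = 8773/96.
p = (233·(793/576) − 4·(317/24))/(8773/96) = 154337/52638; q = (78·(317/24) − 4·233)/(8773/96) = 9432/8773.
Residuals: -14835/17546, 53015/52638, 1357/849, -15548/26319; SSR = 243869/52638.

SSR = 4.6329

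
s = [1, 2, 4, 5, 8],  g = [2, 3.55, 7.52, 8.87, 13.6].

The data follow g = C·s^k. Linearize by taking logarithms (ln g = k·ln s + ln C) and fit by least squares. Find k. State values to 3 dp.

With ln gᵢ as the transformed response and ln sᵢ as the regressor:
Σln s = 5.7683, Σ(ln s)² = 9.3166, Σln g = 8.7704, Σln s·ln g = 12.6155.
Equations: 9.3166·k + 5.7683·ln C = 12.6155;  5.7683·k + 5·ln C = 8.7704.
Δ = 9.3166·5 − (5.7683)² = 13.3096; k = (12.6155·5 − 5.7683·8.7704)/13.3096 = 0.93819, ln C = (9.3166·8.7704 − 5.7683·12.6155)/13.3096 = 0.67173.

k = 0.938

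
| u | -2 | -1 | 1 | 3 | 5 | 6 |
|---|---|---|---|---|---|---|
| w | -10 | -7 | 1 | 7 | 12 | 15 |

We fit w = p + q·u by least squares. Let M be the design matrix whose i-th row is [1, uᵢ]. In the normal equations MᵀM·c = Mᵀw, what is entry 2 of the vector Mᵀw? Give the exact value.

199

Entry 2 ↔ basis u, so (Mᵀw)_{2} = Σᵢ (u)·wᵢ = (-2)·(-10) + (-1)·(-7) + (1)·(1) + (3)·(7) + (5)·(12) + (6)·(15) = 199.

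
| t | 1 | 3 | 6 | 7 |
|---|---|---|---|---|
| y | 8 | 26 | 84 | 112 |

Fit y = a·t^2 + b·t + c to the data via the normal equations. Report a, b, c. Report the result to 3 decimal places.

a = 2.093, b = 0.568, c = 5.373

Setting ∂/∂a … = 0 gives: 3779·a + 587·b + 95·c = 8754;  587·a + 95·b + 17·c = 1374;  95·a + 17·b + 4·c = 230.
(Σt^2·t^2 = 3779, Σt^2·t = 587, Σt^2 = 95, Σt·t = 95, Σt = 17, Σ1 = 4, Σt^2·y = 8754, Σt·y = 1374, Σy = 230.)
Inverting the 3×3 Gram matrix, [a, b, c]ᵀ = [247/118, 67/118, 317/59]ᵀ.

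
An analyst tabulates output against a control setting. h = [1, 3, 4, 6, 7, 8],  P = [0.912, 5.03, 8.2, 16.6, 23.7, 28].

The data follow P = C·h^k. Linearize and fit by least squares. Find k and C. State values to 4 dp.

Linearized form: ln P = k·ln h + ln C. From the 6 transformed points,
Sums: Σln h = 8.3020, Σ(ln h)² = 14.4498, Σln P = 12.9345, Σln h·ln P = 22.8143.
Normal system: [[14.4498, 8.3020]; [8.3020, 6]]·[k, ln C]ᵀ = [22.8143, 12.9345]ᵀ.
Solving (det = 17.7753): k = 1.65978, ln C = -0.14083, so C = exp(-0.14083) = 0.86863.

k = 1.6598, C = 0.8686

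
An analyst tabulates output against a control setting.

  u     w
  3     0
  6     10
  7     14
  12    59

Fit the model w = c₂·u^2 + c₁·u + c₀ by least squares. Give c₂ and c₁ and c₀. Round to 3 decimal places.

Forming XᵀX = [[24514, 2314, 238]; [2314, 238, 28]; [238, 28, 4]] and Xᵀw = [9542, 866, 83]ᵀ gives XᵀX·[c₂, c₁, c₀]ᵀ = Xᵀw.
Inverting the 3×3 Gram matrix, [c₂, c₁, c₀]ᵀ = [963/1658, -3607/1658, 1177/829]ᵀ.

c₂ = 0.581, c₁ = -2.176, c₀ = 1.420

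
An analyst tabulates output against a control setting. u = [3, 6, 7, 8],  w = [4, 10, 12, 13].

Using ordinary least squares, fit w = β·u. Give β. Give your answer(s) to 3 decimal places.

β = 1.646

With design matrix A, AᵀA = [[158]] and Aᵀw = [260]ᵀ.
Hence β = 260 / 158 ≈ 1.64557.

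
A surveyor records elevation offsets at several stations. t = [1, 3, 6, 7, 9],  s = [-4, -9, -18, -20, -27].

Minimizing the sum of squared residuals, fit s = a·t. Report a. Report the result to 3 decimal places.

Sums needed: Σt·t = 176.
For Aᵀs: Σt·s = -522.
Hence a = -522 / 176 ≈ -2.96591.

a = -2.966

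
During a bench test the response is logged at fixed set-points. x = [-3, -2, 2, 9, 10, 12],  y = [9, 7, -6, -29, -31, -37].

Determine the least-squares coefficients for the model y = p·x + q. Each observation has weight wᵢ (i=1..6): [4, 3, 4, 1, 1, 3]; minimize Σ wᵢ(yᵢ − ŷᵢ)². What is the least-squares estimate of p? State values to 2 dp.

Compute the Gram sums: Σwᵢ·x·x = 677, Σwᵢ·x = 45, Σwᵢ·1 = 16.
Moment sums: Σwᵢ·x·y = -2101, Σwᵢ·y = -138.
Eliminating q: 16·(row 1) − 45·(row 2) gives 8807·p = 16·(-2101) − 45·(-138) = -27406, so p = -27406/8807.
Then q = ((-138) − 45·(-27406/8807))/16 = 1119/8807.

p = -3.11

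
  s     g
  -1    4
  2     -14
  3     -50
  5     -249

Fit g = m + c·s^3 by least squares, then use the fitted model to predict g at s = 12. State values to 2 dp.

The normal system XᵀX·[m, c]ᵀ = Xᵀg is [[4, 159]; [159, 16419]]·[m, c]ᵀ = [-309, -32591]ᵀ.
Determinant 4·16419 − 159² = 40395.
m = ((-309)·16419 − 159·(-32591))/40395 = 36166/13465; c = (4·(-32591) − 159·(-309))/40395 = -81233/40395.
At s = 12: ĝ = (36166/13465)·(1) + (-81233/40395)·(1728) = -46754042/13465.

ĝ = -3472.26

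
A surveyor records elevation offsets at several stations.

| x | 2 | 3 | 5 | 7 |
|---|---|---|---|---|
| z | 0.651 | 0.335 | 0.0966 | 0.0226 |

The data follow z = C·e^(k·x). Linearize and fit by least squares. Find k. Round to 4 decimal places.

Linearized form: ln z = k·x + ln C. From the 4 transformed points,
Σx = 17.0000, Σ(x)² = 87.0000, Σln z = -7.6499, Σx·ln z = -42.3539.
Equations: 87.0000·k + 17.0000·ln C = -42.3539;  17.0000·k + 4·ln C = -7.6499.
Δ = 87.0000·4 − (17.0000)² = 59.0000; k = (-42.3539·4 − 17.0000·-7.6499)/59.0000 = -0.66726, ln C = (87.0000·-7.6499 − 17.0000·-42.3539)/59.0000 = 0.92337.

k = -0.6673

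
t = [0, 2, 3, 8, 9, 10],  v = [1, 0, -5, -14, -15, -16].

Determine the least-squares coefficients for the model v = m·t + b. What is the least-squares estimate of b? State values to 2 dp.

b = 1.65

With design matrix M, MᵀM = [[258, 32]; [32, 6]] and Mᵀv = [-422, -49]ᵀ.
det = 258·6 − 32² = 524.
m = ((-422)·6 − 32·(-49))/524 = -241/131; b = (258·(-49) − 32·(-422))/524 = 431/262.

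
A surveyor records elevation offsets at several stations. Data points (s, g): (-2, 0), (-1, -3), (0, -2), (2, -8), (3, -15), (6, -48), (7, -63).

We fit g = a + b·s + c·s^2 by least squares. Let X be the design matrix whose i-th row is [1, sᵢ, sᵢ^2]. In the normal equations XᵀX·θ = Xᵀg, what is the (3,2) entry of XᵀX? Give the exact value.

585

Row 3 ↔ basis s^2, column 2 ↔ basis s, so (XᵀX)_{3,2} = Σᵢ (s^2)·(s) = (4)·(-2) + (1)·(-1) + (0)·(0) + (4)·(2) + (9)·(3) + (36)·(6) + (49)·(7) = 585.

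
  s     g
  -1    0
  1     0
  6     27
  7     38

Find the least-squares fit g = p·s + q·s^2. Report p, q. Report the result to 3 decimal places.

p = -0.111, q = 0.783

The normal equations are: 87·p + 559·q = 428;  559·p + 3699·q = 2834.
(Σs·s = 87, Σs·s^2 = 559, Σs^2·s^2 = 3699, Σs·g = 428, Σs^2·g = 2834.)
Δ = 87·3699 − 559² = 9332.
p = (428·3699 − 559·2834)/9332 = -517/4666; q = (87·2834 − 559·428)/9332 = 3653/4666.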